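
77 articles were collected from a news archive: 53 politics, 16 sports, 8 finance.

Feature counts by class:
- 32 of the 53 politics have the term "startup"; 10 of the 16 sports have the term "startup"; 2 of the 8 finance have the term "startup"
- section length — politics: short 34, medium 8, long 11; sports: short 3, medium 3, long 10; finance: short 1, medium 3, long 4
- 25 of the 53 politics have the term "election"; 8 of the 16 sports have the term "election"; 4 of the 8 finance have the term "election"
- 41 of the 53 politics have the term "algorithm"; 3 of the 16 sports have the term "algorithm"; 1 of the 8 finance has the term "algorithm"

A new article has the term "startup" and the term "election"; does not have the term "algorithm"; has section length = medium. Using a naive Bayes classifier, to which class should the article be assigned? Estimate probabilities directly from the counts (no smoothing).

politics: (53/77) × (32/53) × (8/53) × (25/53) × (12/53) ≈ 0.00669951
sports: (16/77) × (10/16) × (3/16) × (8/16) × (13/16) ≈ 0.00989245
finance: (8/77) × (2/8) × (3/8) × (4/8) × (7/8) ≈ 0.00426136
Highest score → sports.

sports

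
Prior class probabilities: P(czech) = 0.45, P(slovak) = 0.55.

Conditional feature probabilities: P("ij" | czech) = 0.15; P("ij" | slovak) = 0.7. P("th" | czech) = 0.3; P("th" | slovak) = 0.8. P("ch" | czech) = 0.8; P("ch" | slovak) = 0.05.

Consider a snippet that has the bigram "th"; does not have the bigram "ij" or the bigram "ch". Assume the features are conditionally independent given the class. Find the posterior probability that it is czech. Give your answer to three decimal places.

0.155

czech: 0.45 × (1−0.15) × 0.3 × (1−0.8) = 0.02295
slovak: 0.55 × (1−0.7) × 0.8 × (1−0.05) = 0.1254
P(czech | x) = 0.02295 / 0.14835 ≈ 0.155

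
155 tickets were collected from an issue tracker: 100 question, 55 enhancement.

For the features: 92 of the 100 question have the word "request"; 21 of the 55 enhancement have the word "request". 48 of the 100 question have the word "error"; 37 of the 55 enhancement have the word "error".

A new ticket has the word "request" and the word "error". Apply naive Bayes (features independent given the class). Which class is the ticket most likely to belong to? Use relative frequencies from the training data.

question

question: (100/155) × (92/100) × (48/100) ≈ 0.284903
enhancement: (55/155) × (21/55) × (37/55) ≈ 0.0911437
Highest score → question.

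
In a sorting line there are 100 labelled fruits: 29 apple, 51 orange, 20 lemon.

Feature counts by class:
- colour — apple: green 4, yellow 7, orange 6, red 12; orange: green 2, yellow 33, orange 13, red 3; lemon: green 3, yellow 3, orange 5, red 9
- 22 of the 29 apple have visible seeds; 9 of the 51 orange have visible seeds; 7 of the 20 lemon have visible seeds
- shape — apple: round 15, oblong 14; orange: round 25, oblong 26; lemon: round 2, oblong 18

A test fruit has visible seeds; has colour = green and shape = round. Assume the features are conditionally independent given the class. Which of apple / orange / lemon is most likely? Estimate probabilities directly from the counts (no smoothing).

apple: (29/100) × (4/29) × (22/29) × (15/29) ≈ 0.0156956
orange: (51/100) × (2/51) × (9/51) × (25/51) ≈ 0.0017301
lemon: (20/100) × (3/20) × (7/20) × (2/20) = 0.00105
Highest score → apple.

apple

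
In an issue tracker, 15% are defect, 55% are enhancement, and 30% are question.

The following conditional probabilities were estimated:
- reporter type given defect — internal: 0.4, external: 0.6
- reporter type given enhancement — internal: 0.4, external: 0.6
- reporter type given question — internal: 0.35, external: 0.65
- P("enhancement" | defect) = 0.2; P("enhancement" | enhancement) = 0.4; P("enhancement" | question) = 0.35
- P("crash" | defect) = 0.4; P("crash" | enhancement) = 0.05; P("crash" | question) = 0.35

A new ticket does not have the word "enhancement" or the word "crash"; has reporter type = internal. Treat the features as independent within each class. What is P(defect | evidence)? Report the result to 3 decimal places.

0.145

defect: 0.15 × 0.4 × (1−0.2) × (1−0.4) = 0.0288
enhancement: 0.55 × 0.4 × (1−0.4) × (1−0.05) = 0.1254
question: 0.3 × 0.35 × (1−0.35) × (1−0.35) = 0.0443625
P(defect | x) = 0.0288 / 0.1985625 ≈ 0.145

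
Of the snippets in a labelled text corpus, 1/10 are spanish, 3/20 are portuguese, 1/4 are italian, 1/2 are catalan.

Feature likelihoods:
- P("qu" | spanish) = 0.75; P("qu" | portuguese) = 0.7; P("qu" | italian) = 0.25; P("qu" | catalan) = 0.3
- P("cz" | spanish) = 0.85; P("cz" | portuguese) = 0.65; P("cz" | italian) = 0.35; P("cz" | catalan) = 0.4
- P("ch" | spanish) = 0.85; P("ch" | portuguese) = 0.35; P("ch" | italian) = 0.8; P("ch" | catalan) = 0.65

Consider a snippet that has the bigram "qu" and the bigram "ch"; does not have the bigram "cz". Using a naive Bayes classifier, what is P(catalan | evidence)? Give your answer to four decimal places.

spanish: 0.1 × 0.75 × (1−0.85) × 0.85 = 0.0095625
portuguese: 0.15 × 0.7 × (1−0.65) × 0.35 = 0.0128625
italian: 0.25 × 0.25 × (1−0.35) × 0.8 = 0.0325
catalan: 0.5 × 0.3 × (1−0.4) × 0.65 = 0.0585
P(catalan | x) = 0.0585 / 0.113425 ≈ 0.5158

0.5158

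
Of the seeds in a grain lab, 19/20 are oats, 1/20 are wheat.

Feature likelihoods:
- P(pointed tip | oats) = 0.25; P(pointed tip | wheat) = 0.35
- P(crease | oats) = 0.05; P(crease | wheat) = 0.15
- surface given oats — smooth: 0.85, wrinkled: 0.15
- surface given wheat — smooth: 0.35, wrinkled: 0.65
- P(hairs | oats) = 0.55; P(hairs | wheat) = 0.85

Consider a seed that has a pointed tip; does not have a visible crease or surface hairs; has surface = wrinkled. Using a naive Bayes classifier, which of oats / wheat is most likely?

oats

oats: 0.95 × 0.25 × (1−0.05) × 0.15 × (1−0.55) = 0.0152296875
wheat: 0.05 × 0.35 × (1−0.15) × 0.65 × (1−0.85) = 0.0014503125
Highest score → oats.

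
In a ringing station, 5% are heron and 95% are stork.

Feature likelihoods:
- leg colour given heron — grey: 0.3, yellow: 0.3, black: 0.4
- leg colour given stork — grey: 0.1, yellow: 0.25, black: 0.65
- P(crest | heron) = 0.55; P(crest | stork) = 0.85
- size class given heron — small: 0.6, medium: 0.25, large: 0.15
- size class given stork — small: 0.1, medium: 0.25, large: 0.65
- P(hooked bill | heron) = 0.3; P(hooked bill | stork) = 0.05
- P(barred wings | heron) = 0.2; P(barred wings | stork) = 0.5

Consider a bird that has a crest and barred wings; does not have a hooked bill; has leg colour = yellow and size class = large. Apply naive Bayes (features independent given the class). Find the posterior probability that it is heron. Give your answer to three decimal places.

0.003

heron: 0.05 × 0.3 × 0.55 × 0.15 × (1−0.3) × 0.2 = 0.00017325
stork: 0.95 × 0.25 × 0.85 × 0.65 × (1−0.05) × 0.5 = 0.06232890625
P(heron | x) = 0.00017325 / 0.06250215625 ≈ 0.003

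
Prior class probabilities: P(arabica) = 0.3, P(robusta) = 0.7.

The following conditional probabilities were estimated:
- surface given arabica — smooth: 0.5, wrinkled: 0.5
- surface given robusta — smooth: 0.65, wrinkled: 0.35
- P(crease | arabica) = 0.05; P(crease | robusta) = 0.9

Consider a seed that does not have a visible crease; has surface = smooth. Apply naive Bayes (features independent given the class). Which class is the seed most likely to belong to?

arabica: 0.3 × 0.5 × (1−0.05) = 0.1425
robusta: 0.7 × 0.65 × (1−0.9) = 0.0455
Highest score → arabica.

arabica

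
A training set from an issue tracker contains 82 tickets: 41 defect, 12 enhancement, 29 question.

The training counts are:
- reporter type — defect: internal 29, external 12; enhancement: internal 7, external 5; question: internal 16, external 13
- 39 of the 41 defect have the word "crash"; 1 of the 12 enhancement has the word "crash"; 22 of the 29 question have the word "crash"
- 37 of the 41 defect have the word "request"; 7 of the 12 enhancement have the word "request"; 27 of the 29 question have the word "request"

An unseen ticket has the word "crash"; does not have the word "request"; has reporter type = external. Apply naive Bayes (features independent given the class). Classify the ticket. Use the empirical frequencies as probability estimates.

defect: (41/82) × (12/41) × (39/41) × (4/41) ≈ 0.0135808
enhancement: (12/82) × (5/12) × (1/12) × (5/12) ≈ 0.00211721
question: (29/82) × (13/29) × (22/29) × (2/29) ≈ 0.00829442
Highest score → defect.

defect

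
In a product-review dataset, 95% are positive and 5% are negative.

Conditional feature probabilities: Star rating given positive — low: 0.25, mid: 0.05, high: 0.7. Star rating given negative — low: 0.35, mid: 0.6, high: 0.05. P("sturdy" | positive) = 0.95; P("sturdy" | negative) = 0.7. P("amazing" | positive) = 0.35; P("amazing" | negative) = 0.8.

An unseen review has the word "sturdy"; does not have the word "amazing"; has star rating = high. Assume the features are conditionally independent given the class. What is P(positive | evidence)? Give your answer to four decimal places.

positive: 0.95 × 0.7 × 0.95 × (1−0.35) = 0.4106375
negative: 0.05 × 0.05 × 0.7 × (1−0.8) = 0.00035
P(positive | x) = 0.4106375 / 0.4109875 ≈ 0.9991

0.9991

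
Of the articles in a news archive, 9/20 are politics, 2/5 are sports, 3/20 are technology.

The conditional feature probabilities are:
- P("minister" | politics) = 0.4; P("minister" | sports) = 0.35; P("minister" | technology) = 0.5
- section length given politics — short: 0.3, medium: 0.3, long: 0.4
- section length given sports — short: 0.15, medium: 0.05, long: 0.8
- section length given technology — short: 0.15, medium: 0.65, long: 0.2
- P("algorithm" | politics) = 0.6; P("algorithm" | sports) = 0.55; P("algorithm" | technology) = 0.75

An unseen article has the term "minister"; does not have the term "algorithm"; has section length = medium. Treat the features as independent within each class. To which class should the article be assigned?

politics: 0.45 × 0.4 × 0.3 × (1−0.6) = 0.0216
sports: 0.4 × 0.35 × 0.05 × (1−0.55) = 0.00315
technology: 0.15 × 0.5 × 0.65 × (1−0.75) = 0.0121875
Highest score → politics.

politics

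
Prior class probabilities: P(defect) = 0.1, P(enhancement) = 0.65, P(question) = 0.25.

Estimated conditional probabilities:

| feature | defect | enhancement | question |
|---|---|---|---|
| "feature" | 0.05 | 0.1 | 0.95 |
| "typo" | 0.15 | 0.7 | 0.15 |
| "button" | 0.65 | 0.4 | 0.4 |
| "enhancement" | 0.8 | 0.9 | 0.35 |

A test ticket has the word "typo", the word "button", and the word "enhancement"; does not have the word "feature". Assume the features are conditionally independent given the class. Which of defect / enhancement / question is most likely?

enhancement

defect: 0.1 × (1−0.05) × 0.15 × 0.65 × 0.8 = 0.00741
enhancement: 0.65 × (1−0.1) × 0.7 × 0.4 × 0.9 = 0.14742
question: 0.25 × (1−0.95) × 0.15 × 0.4 × 0.35 = 0.0002625
Highest score → enhancement.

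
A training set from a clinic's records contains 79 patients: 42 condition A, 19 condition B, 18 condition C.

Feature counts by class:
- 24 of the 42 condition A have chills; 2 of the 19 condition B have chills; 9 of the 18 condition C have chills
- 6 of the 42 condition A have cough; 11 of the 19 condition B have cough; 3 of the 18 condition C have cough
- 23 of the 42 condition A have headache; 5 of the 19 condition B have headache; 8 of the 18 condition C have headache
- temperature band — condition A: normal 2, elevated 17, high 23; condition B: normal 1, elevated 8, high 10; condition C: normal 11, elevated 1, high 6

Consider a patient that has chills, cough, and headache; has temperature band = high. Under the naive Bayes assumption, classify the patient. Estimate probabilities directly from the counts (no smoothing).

condition A

condition A: (42/79) × (24/42) × (6/42) × (23/42) × (23/42) ≈ 0.013015
condition B: (19/79) × (2/19) × (11/19) × (5/19) × (10/19) ≈ 0.00203004
condition C: (18/79) × (9/18) × (3/18) × (8/18) × (6/18) ≈ 0.00281294
Highest score → condition A.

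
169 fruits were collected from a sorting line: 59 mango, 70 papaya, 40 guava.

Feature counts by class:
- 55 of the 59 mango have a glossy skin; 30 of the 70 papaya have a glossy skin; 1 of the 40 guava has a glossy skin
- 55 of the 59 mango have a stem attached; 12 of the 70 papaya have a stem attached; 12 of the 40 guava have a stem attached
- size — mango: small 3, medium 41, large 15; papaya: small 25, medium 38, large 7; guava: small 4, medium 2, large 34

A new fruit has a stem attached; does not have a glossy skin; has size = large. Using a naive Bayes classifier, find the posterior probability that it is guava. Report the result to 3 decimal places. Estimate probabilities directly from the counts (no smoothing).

mango: (59/169) × (4/59) × (55/59) × (15/59) ≈ 0.00560949
papaya: (70/169) × (40/70) × (12/70) × (7/70) ≈ 0.00405748
guava: (40/169) × (39/40) × (12/40) × (34/40) ≈ 0.0588462
P(guava | x) = 0.0588462 / 0.06851317 ≈ 0.859

0.859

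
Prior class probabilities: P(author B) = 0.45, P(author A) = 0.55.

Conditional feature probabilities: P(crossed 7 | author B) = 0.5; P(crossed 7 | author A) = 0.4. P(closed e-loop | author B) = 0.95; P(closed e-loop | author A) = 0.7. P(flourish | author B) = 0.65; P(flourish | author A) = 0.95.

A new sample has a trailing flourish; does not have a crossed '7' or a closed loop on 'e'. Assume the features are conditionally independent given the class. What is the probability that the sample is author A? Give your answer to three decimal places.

0.928

author B: 0.45 × (1−0.5) × (1−0.95) × 0.65 = 0.0073125
author A: 0.55 × (1−0.4) × (1−0.7) × 0.95 = 0.09405
P(author A | x) = 0.09405 / 0.1013625 ≈ 0.928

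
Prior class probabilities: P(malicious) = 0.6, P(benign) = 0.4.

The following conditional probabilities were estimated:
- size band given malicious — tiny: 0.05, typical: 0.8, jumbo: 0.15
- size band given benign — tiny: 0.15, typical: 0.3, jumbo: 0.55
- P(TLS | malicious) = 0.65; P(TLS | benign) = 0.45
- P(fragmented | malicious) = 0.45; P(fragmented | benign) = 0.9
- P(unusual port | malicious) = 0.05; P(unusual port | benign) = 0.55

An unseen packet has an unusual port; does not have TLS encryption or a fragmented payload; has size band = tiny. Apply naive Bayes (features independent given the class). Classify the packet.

malicious: 0.6 × 0.05 × (1−0.65) × (1−0.45) × 0.05 = 0.00028875
benign: 0.4 × 0.15 × (1−0.45) × (1−0.9) × 0.55 = 0.001815
Highest score → benign.

benign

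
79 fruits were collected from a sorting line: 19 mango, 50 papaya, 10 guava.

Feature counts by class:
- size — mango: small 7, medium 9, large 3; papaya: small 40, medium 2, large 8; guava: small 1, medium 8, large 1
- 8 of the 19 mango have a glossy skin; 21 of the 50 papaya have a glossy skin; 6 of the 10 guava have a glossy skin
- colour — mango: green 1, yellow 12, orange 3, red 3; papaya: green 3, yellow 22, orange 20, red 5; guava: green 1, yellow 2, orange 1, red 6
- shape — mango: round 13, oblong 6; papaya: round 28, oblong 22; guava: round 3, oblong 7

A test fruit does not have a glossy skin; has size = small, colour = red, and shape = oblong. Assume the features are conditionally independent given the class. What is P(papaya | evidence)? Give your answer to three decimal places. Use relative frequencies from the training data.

mango: (19/79) × (7/19) × (11/19) × (3/19) × (6/19) ≈ 0.00255785
papaya: (50/79) × (40/50) × (29/50) × (5/50) × (22/50) ≈ 0.0129215
guava: (10/79) × (1/10) × (4/10) × (6/10) × (7/10) ≈ 0.00212658
P(papaya | x) = 0.0129215 / 0.01760593 ≈ 0.734

0.734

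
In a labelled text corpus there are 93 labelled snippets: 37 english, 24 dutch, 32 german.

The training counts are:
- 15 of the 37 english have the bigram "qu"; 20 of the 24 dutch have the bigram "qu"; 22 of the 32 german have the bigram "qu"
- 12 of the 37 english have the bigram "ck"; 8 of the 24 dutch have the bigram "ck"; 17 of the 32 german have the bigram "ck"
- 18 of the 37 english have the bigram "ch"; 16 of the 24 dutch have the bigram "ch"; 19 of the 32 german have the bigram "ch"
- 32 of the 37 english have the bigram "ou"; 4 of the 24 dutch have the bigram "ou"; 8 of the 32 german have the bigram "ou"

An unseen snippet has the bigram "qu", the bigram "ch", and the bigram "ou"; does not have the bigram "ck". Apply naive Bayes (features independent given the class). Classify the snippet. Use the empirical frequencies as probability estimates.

english

english: (37/93) × (15/37) × (25/37) × (18/37) × (32/37) ≈ 0.0458528
dutch: (24/93) × (20/24) × (16/24) × (16/24) × (4/24) ≈ 0.0159299
german: (32/93) × (22/32) × (15/32) × (19/32) × (8/32) ≈ 0.0164598
Highest score → english.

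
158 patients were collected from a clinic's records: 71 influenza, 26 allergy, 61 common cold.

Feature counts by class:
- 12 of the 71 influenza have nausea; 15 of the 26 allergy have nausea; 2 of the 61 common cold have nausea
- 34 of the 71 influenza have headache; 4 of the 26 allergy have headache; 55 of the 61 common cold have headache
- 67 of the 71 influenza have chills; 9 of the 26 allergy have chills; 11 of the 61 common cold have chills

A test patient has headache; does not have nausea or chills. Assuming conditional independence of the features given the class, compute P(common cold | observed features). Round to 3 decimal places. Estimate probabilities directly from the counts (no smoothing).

0.942

influenza: (71/158) × (59/71) × (34/71) × (4/71) ≈ 0.0100744
allergy: (26/158) × (11/26) × (4/26) × (17/26) ≈ 0.00700322
common cold: (61/158) × (59/61) × (55/61) × (50/61) ≈ 0.275974
P(common cold | x) = 0.275974 / 0.29305162 ≈ 0.942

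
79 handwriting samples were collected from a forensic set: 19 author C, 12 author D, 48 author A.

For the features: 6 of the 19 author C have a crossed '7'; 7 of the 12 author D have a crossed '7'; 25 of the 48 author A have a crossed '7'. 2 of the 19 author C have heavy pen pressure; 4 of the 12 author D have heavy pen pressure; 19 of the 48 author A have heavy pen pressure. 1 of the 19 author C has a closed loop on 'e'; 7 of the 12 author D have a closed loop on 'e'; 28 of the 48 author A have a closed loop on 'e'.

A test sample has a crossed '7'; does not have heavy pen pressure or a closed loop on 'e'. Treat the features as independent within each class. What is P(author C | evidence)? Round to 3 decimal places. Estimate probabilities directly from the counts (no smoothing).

author C: (19/79) × (6/19) × (17/19) × (18/19) ≈ 0.0643781
author D: (12/79) × (7/12) × (8/12) × (5/12) ≈ 0.0246132
author A: (48/79) × (25/48) × (29/48) × (20/48) ≈ 0.0796633
P(author C | x) = 0.0643781 / 0.1686546 ≈ 0.382

0.382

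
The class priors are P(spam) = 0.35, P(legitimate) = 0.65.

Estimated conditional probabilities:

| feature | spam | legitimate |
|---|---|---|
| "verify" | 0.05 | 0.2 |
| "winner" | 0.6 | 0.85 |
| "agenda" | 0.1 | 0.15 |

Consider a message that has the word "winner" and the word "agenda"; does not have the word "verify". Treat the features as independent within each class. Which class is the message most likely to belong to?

spam: 0.35 × (1−0.05) × 0.6 × 0.1 = 0.01995
legitimate: 0.65 × (1−0.2) × 0.85 × 0.15 = 0.0663
Highest score → legitimate.

legitimate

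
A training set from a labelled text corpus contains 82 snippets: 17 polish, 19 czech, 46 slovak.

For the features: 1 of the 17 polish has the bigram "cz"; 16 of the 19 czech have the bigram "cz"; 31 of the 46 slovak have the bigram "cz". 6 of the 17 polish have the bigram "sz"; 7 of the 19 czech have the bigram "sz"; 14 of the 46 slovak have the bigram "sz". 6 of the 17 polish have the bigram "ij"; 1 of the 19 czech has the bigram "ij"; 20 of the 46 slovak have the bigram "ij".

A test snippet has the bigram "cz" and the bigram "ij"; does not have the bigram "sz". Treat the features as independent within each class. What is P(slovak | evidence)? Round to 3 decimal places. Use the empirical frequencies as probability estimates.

0.925

polish: (17/82) × (1/17) × (11/17) × (6/17) ≈ 0.00278505
czech: (19/82) × (16/19) × (12/19) × (1/19) ≈ 0.00648605
slovak: (46/82) × (31/46) × (32/46) × (20/46) ≈ 0.114344
P(slovak | x) = 0.114344 / 0.1236151 ≈ 0.925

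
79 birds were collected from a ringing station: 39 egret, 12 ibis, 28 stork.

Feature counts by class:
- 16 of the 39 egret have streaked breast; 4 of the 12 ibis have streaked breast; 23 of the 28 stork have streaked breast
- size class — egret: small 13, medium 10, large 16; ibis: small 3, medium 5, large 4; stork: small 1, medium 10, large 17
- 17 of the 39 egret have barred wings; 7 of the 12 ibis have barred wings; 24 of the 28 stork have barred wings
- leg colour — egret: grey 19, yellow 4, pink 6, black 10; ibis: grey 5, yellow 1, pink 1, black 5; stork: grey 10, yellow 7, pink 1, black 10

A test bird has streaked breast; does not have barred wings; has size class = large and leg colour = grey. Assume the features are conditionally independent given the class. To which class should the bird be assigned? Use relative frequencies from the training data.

egret: (39/79) × (16/39) × (16/39) × (22/39) × (19/39) ≈ 0.0228347
ibis: (12/79) × (4/12) × (4/12) × (5/12) × (5/12) ≈ 0.00293015
stork: (28/79) × (23/28) × (17/28) × (4/28) × (10/28) ≈ 0.00901853
Highest score → egret.

egret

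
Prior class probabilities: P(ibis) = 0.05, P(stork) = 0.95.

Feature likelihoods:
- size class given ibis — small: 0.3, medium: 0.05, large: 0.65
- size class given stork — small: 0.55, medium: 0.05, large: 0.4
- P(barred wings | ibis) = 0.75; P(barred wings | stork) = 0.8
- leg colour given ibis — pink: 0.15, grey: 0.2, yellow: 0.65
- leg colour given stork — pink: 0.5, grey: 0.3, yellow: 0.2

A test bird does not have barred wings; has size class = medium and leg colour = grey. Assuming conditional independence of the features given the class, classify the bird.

ibis: 0.05 × 0.05 × (1−0.75) × 0.2 = 0.000125
stork: 0.95 × 0.05 × (1−0.8) × 0.3 = 0.00285
Highest score → stork.

stork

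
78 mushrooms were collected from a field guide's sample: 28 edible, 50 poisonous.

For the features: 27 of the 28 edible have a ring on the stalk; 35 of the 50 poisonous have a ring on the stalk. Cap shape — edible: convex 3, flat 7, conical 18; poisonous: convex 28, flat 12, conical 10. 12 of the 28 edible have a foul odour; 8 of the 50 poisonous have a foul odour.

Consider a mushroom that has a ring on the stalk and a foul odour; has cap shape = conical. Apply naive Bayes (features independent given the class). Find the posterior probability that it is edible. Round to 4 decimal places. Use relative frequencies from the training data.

0.8691

edible: (28/78) × (27/28) × (18/28) × (12/28) ≈ 0.0953689
poisonous: (50/78) × (35/50) × (10/50) × (8/50) ≈ 0.014359
P(edible | x) = 0.0953689 / 0.1097279 ≈ 0.8691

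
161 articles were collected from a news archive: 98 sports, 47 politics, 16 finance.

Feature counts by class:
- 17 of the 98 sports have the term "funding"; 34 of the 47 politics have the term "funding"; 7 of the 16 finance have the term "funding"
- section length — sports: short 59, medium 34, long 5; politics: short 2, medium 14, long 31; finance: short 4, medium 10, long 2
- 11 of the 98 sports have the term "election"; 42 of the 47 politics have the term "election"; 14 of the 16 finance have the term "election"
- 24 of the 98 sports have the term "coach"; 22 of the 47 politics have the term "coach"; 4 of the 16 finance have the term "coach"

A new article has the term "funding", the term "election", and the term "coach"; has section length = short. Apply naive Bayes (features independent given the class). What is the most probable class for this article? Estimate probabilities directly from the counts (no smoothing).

politics

sports: (98/161) × (17/98) × (59/98) × (11/98) × (24/98) ≈ 0.00174743
politics: (47/161) × (34/47) × (2/47) × (42/47) × (22/47) ≈ 0.00375891
finance: (16/161) × (7/16) × (4/16) × (14/16) × (4/16) ≈ 0.00237772
Highest score → politics.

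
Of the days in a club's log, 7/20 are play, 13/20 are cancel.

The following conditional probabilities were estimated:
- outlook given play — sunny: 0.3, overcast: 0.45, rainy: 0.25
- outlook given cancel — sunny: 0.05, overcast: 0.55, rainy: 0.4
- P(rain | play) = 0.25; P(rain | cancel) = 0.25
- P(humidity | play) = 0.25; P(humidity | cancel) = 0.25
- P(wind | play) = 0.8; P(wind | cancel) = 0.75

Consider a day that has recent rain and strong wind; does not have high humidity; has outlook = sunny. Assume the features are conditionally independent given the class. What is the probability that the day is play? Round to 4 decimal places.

play: 0.35 × 0.3 × 0.25 × (1−0.25) × 0.8 = 0.01575
cancel: 0.65 × 0.05 × 0.25 × (1−0.25) × 0.75 = 0.0045703125
P(play | x) = 0.01575 / 0.0203203125 ≈ 0.7751

0.7751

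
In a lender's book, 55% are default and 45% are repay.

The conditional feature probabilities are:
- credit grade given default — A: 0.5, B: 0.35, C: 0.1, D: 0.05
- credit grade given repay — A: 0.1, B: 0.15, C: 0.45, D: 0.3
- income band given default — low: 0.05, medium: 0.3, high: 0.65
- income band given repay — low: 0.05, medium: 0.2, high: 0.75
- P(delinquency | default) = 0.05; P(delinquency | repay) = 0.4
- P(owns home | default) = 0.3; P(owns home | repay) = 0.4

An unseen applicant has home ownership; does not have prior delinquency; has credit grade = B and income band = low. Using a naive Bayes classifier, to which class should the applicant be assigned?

default: 0.55 × 0.35 × 0.05 × (1−0.05) × 0.3 = 0.002743125
repay: 0.45 × 0.15 × 0.05 × (1−0.4) × 0.4 = 0.00081
Highest score → default.

default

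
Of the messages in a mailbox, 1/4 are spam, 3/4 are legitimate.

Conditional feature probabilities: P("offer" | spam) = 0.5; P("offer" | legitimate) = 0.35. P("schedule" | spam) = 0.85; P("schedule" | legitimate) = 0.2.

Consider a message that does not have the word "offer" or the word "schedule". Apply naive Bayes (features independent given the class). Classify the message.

legitimate

spam: 0.25 × (1−0.5) × (1−0.85) = 0.01875
legitimate: 0.75 × (1−0.35) × (1−0.2) = 0.39
Highest score → legitimate.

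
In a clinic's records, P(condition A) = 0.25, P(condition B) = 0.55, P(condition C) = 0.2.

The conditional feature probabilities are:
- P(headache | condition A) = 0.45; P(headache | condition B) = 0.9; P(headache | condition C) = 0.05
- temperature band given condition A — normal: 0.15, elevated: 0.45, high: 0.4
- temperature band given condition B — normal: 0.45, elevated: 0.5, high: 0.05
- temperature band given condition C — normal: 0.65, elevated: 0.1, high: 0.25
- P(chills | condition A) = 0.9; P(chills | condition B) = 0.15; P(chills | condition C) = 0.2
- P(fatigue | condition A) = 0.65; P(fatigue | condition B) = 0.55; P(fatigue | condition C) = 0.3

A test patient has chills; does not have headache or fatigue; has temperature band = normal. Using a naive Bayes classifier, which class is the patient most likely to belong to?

condition A: 0.25 × (1−0.45) × 0.15 × 0.9 × (1−0.65) = 0.006496875
condition B: 0.55 × (1−0.9) × 0.45 × 0.15 × (1−0.55) = 0.001670625
condition C: 0.2 × (1−0.05) × 0.65 × 0.2 × (1−0.3) = 0.01729
Highest score → condition C.

condition C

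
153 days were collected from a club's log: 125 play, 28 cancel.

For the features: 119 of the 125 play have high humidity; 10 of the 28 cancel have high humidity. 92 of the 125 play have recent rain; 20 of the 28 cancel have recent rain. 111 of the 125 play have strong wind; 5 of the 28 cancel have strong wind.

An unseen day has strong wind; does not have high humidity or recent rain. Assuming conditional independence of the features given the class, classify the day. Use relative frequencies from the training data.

play

play: (125/153) × (6/125) × (33/125) × (111/125) ≈ 0.00919341
cancel: (28/153) × (18/28) × (8/28) × (5/28) ≈ 0.0060024
Highest score → play.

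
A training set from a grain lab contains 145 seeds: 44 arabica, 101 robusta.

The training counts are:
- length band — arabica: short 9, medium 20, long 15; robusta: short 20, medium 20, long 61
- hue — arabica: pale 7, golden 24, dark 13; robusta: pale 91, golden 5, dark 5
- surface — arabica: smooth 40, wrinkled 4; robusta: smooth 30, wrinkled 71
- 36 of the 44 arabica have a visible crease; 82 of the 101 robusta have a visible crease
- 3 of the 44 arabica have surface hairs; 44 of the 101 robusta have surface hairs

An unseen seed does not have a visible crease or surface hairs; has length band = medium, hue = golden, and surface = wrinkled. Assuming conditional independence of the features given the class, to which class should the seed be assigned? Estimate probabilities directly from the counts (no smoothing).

arabica

arabica: (44/145) × (20/44) × (24/44) × (4/44) × (8/44) × (41/44) ≈ 0.00115877
robusta: (101/145) × (20/101) × (5/101) × (71/101) × (19/101) × (57/101) ≈ 0.000509605
Highest score → arabica.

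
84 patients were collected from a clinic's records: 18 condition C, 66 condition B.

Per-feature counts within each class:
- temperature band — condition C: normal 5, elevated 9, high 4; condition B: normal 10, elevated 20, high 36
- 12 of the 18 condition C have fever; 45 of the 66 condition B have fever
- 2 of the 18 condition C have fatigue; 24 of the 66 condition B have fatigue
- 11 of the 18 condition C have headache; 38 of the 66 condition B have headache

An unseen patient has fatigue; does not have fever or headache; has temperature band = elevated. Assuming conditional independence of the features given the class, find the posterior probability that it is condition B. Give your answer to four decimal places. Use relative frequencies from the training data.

condition C: (18/84) × (9/18) × (6/18) × (2/18) × (7/18) ≈ 0.00154321
condition B: (66/84) × (20/66) × (21/66) × (24/66) × (28/66) ≈ 0.0116871
P(condition B | x) = 0.0116871 / 0.01323031 ≈ 0.8834

0.8834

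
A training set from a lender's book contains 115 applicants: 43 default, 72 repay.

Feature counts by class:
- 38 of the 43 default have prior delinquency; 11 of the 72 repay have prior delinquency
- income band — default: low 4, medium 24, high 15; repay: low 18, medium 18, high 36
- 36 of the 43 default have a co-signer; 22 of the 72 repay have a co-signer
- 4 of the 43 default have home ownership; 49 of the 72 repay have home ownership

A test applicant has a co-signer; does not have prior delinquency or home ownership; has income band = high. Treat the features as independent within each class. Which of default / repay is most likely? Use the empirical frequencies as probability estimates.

default: (43/115) × (5/43) × (15/43) × (36/43) × (39/43) ≈ 0.0115166
repay: (72/115) × (61/72) × (36/72) × (22/72) × (23/72) ≈ 0.0258873
Highest score → repay.

repay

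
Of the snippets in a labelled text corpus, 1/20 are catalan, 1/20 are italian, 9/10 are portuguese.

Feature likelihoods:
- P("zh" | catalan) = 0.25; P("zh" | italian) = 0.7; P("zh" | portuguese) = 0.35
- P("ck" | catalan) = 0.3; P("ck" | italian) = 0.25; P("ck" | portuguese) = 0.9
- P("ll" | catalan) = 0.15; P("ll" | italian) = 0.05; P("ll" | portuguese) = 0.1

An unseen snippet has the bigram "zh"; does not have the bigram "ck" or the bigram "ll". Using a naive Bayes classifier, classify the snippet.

catalan: 0.05 × 0.25 × (1−0.3) × (1−0.15) = 0.0074375
italian: 0.05 × 0.7 × (1−0.25) × (1−0.05) = 0.0249375
portuguese: 0.9 × 0.35 × (1−0.9) × (1−0.1) = 0.02835
Highest score → portuguese.

portuguese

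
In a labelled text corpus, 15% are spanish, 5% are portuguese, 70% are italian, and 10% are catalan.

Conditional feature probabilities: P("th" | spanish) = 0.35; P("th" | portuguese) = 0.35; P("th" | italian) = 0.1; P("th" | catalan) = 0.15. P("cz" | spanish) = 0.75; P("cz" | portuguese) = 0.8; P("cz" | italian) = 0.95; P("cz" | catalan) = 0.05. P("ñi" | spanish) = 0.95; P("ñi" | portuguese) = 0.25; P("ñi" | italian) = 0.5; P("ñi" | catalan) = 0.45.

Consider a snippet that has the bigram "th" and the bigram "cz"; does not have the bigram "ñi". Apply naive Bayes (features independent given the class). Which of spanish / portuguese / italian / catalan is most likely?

italian

spanish: 0.15 × 0.35 × 0.75 × (1−0.95) = 0.00196875
portuguese: 0.05 × 0.35 × 0.8 × (1−0.25) = 0.0105
italian: 0.7 × 0.1 × 0.95 × (1−0.5) = 0.03325
catalan: 0.1 × 0.15 × 0.05 × (1−0.45) = 0.0004125
Highest score → italian.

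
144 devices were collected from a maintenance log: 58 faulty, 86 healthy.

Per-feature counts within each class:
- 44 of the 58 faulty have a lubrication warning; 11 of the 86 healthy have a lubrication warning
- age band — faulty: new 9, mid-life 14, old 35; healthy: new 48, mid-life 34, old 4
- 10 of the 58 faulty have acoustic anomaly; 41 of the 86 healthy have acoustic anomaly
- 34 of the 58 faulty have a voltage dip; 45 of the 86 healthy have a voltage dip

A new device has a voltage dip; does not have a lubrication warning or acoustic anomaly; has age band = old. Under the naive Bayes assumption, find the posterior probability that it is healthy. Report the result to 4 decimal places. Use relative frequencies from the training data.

faulty: (58/144) × (14/58) × (35/58) × (48/58) × (34/58) ≈ 0.0284623
healthy: (86/144) × (75/86) × (4/86) × (45/86) × (45/86) ≈ 0.00663267
P(healthy | x) = 0.00663267 / 0.03509497 ≈ 0.1890

0.1890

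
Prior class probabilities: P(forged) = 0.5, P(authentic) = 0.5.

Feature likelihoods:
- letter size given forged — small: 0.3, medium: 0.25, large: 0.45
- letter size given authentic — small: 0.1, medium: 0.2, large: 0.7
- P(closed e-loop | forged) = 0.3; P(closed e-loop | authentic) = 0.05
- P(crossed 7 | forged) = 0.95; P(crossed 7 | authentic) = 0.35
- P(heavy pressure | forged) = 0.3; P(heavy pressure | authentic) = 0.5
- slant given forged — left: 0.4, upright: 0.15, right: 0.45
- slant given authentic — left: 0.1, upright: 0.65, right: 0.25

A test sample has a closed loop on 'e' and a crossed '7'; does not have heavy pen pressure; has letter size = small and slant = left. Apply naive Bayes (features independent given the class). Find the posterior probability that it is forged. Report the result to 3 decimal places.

forged: 0.5 × 0.3 × 0.3 × 0.95 × (1−0.3) × 0.4 = 0.01197
authentic: 0.5 × 0.1 × 0.05 × 0.35 × (1−0.5) × 0.1 = 0.00004375
P(forged | x) = 0.01197 / 0.01201375 ≈ 0.996

0.996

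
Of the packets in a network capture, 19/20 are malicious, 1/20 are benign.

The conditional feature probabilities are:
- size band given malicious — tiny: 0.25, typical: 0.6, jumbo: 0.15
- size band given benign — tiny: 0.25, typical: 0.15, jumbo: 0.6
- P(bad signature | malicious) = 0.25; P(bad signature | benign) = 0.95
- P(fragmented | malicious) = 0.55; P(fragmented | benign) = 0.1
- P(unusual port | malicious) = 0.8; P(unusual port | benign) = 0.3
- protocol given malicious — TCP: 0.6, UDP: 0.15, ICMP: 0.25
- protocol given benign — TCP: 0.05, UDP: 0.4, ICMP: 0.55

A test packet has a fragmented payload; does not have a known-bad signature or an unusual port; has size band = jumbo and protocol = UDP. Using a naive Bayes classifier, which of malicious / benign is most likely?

malicious: 0.95 × 0.15 × (1−0.25) × 0.55 × (1−0.8) × 0.15 = 0.0017634375
benign: 0.05 × 0.6 × (1−0.95) × 0.1 × (1−0.3) × 0.4 = 0.000042
Highest score → malicious.

malicious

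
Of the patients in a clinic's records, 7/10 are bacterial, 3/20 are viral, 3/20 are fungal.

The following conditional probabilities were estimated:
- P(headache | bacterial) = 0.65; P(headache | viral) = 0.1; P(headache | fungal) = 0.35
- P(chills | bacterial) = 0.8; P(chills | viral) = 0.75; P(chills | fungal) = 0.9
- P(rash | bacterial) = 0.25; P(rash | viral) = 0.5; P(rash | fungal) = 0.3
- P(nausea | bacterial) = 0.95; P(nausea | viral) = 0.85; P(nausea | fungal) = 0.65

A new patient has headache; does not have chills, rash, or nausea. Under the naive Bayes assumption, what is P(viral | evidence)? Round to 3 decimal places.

0.056

bacterial: 0.7 × 0.65 × (1−0.8) × (1−0.25) × (1−0.95) = 0.0034125
viral: 0.15 × 0.1 × (1−0.75) × (1−0.5) × (1−0.85) = 0.00028125
fungal: 0.15 × 0.35 × (1−0.9) × (1−0.3) × (1−0.65) = 0.00128625
P(viral | x) = 0.00028125 / 0.00498 ≈ 0.056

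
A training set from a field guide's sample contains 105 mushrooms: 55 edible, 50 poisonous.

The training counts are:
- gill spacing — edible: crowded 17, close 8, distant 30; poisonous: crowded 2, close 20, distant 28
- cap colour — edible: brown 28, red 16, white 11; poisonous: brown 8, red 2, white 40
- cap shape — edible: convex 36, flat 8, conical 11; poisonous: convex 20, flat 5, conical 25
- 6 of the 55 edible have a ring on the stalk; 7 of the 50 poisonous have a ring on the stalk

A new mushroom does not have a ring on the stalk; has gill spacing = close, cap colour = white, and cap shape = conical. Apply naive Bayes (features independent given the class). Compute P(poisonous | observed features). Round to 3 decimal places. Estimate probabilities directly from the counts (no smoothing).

0.960

edible: (55/105) × (8/55) × (11/55) × (11/55) × (49/55) ≈ 0.00271515
poisonous: (50/105) × (20/50) × (40/50) × (25/50) × (43/50) ≈ 0.0655238
P(poisonous | x) = 0.0655238 / 0.06823895 ≈ 0.960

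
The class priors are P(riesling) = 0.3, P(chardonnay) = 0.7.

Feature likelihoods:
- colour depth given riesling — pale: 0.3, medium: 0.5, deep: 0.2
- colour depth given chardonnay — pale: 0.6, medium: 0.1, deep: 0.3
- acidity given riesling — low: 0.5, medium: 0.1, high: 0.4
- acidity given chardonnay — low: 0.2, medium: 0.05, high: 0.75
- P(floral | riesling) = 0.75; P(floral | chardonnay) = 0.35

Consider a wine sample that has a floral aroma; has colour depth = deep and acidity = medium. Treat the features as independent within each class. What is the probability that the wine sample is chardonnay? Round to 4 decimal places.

0.4495

riesling: 0.3 × 0.2 × 0.1 × 0.75 = 0.0045
chardonnay: 0.7 × 0.3 × 0.05 × 0.35 = 0.003675
P(chardonnay | x) = 0.003675 / 0.008175 ≈ 0.4495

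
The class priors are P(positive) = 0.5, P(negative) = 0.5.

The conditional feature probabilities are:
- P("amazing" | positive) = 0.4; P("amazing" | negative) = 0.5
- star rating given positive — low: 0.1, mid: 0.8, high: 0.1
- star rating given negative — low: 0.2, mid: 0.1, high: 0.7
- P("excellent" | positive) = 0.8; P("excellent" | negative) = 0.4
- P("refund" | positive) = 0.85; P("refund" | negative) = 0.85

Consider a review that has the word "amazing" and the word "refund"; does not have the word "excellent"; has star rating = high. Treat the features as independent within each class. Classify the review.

positive: 0.5 × 0.4 × 0.1 × (1−0.8) × 0.85 = 0.0034
negative: 0.5 × 0.5 × 0.7 × (1−0.4) × 0.85 = 0.08925
Highest score → negative.

negative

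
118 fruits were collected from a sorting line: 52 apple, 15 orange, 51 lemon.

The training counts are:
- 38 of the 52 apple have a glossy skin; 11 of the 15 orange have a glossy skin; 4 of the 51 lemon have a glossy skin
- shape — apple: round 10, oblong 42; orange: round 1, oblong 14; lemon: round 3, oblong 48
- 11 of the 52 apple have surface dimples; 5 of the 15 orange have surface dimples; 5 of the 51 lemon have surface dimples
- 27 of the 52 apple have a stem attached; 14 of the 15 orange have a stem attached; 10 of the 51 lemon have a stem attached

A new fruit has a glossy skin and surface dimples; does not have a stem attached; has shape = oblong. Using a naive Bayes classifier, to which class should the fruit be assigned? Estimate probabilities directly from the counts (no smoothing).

apple

apple: (52/118) × (38/52) × (42/52) × (11/52) × (25/52) ≈ 0.0264529
orange: (15/118) × (11/15) × (14/15) × (5/15) × (1/15) ≈ 0.00193346
lemon: (51/118) × (4/51) × (48/51) × (5/51) × (41/51) ≈ 0.00251456
Highest score → apple.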